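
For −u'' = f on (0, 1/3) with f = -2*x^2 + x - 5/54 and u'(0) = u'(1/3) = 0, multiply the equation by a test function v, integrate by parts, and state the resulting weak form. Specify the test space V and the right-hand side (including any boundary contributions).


V = H^1(0, 1/3) (no boundary constraint on v; u is determined up to an additive constant); weak form: ∫_0^1/3 u'v' dx = ∫_0^1/3 (-2*x^2 + x - 5/54) v dx for all v ∈ V.

Multiply both sides by a test function v and integrate from 0 to 1/3:
  ∫_0^1/3 −u''(x) v(x) dx = ∫_0^1/3 f(x) v(x) dx.
Integrate the LHS by parts once:
  ∫_0^1/3 −u'' v dx = −[u'(x) v(x)]_0^1/3 + ∫_0^1/3 u'(x) v'(x) dx.
Thus ∫_0^1/3 u'(x) v'(x) dx = ∫_0^1/3 f(x) v(x) dx + [u'(x) v(x)]_0^1/3.
Choose V so that boundary terms are either known or forced to vanish.
u has homogeneous Neumann: u'(0) = u'(1/3) = 0. So [u' v]_0^1/3 = 0·v(1/3) − 0·v(0) = 0 for any v; take V = H^1(0, 1/3).
Weak formulation: find u (satisfying any essential BC) such that ∫_0^1/3 u'(x) v'(x) dx = ∫_0^1/3 f v dx for all v ∈ V (homogeneous Neumann, so boundary terms vanish).
Substituting f(x) = -2*x^2 + x - 5/54, the right-hand side is ∫_0^1/3 (-2*x^2 + x - 5/54) v dx.
Compatibility check (pure Neumann): taking v ≡ 1 ∈ V gives 0 = ∫_0^1/3 f dx + (0) − (0), i.e. ∫_0^1/3 f dx must equal u'(0) − u'(1/3) = 0. Indeed ∫_0^1/3 (-2*x^2 + x - 5/54) dx = 0, so the data are compatible. The solution is then unique only up to an additive constant (fix it e.g. by requiring ∫_0^1/3 u dx = 0).


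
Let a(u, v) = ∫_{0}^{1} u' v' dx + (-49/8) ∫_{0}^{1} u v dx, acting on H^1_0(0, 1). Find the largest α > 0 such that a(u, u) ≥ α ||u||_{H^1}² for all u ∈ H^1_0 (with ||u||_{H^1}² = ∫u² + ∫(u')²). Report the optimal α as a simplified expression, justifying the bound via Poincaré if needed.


α = (-49/8 + π^2)/(1 + π^2)

Coercivity of a(·,·) on H^1_0(0, 1) means a(u, u) ≥ α ||u||_{H^1}² for every u ∈ H^1_0.
The interval has length L = 1, and Poincaré/coercivity depend only on L. Here a(u, u) = ∫(u')² + (-49/8)·∫u².
Here c = -49/8 < 0 with |c| < (π/L)² = π^2, so coercivity still holds. The condition a(u,u) ≥ α||u||_{H^1}² reads (1−α)∫(u')² ≥ (α−c)∫u². Any admissible α is ≤ 1 (rapidly oscillating u have ∫u²/∫(u')² → 0), and α = 1 would force 0 ≥ (1−c)∫u², impossible since c < 1; so 1−α > 0. By the sharp Poincaré inequality on H^1_0 of an interval of length L, ∫(u')² ≥ (π/L)²∫u² with equality for the first sine mode sin(π(x−x₀)/L) (x₀ the left endpoint), so the inequality holds for all u iff (1−α)(π/L)² ≥ α − c, i.e. α ≤ ((π/L)² + c)/((π/L)² + 1) = (1 + c(L/π)²)/(1 + (L/π)²). (Direct route, valid since c ≤ 0: Poincaré gives c∫u² ≥ c(L/π)²∫(u')², so a(u,u) ≥ (1 + c(L/π)²)∫(u')², while ||u||_{H^1}² ≤ (1 + (L/π)²)∫(u')²; dividing yields the same α.) With (π/L)² = π^2 and c = -49/8, the largest admissible constant is α = ((π/L)² + c)/((π/L)² + 1).
Simplifying, α = (-49/8 + π^2)/(1 + π^2).


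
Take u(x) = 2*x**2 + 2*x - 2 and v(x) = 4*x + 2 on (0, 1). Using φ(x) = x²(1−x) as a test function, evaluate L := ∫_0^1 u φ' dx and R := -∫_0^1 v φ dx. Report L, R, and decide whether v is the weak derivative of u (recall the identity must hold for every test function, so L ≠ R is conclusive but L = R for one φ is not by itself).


LHS = -11/30, RHS = -11/30. Yes, v = u' weakly.

u(x) = 2*x**2 + 2*x - 2, classical derivative u'(x) = 4*x + 2.
φ(x) = x²(1−x), so φ'(x) = x*(2 - 3*x).
Note φ(0) = φ(1) = 0, so the boundary term u·φ vanishes.
LHS = ∫_0^1 u(x) φ'(x) dx = ∫_0^1 (-6*x^4 - 2*x^3 + 10*x^2 - 4*x) dx. Term by term:
  ∫_0^1 -6*x^4 dx = -6/5;  ∫_0^1 -2*x^3 dx = -1/2;  ∫_0^1 10*x^2 dx = 10/3;
  ∫_0^1 -4*x dx = -2.
Sum: -6/5 − 1/2 + 10/3 − 2 = -11/30.
So LHS = -11/30.
∫_0^1 v(x) φ(x) dx = ∫_0^1 (-4*x^4 + 2*x^3 + 2*x^2) dx. Term by term:
  ∫_0^1 -4*x^4 dx = -4/5;  ∫_0^1 2*x^3 dx = 1/2;  ∫_0^1 2*x^2 dx = 2/3.
Sum: -4/5 + 1/2 + 2/3 = 11/30.
So RHS = -∫_0^1 v(x) φ(x) dx = -11/30.
LHS = RHS, so the identity holds for this test φ.
Moreover u is smooth here and v(x) = u'(x) = 4*x + 2 pointwise, so the identity holds for every test function. Hence v is the weak derivative of u.


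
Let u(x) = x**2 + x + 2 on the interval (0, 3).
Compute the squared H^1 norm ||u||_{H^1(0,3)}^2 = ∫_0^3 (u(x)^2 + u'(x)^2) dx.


||u||_{H^1}^2 = 2211/10

The H^1 norm (squared) on an interval (0, L) is
  ||u||_{H^1}^2 = ∫_0^L u(x)^2 dx + ∫_0^L u'(x)^2 dx.
Compute u'(x) = 2*x + 1.
Then u(x)^2 = x**4 + 2*x**3 + 5*x**2 + 4*x + 4 and u'(x)^2 = 4*x**2 + 4*x + 1.
Integrate each monomial from 0 to 3 using ∫_0^3 c·x^n dx = c·3^(n+1)/(n+1):
  ∫_0^3 u(x)^2 dx = ∫_0^3 (x^4 + 2*x^3 + 5*x^2 + 4*x + 4) dx. Term by term:
    ∫_0^3 x^4 dx = 243/5;  ∫_0^3 2*x^3 dx = 81/2;  ∫_0^3 5*x^2 dx = 45;
    ∫_0^3 4*x dx = 18;  ∫_0^3 4 dx = 12.
  Sum: 243/5 + 81/2 + 45 + 18 + 12 = 1641/10.
  ∫_0^3 u'(x)^2 dx = ∫_0^3 (4*x^2 + 4*x + 1) dx. Term by term:
    ∫_0^3 4*x^2 dx = 36;  ∫_0^3 4*x dx = 18;  ∫_0^3 1 dx = 3.
  Sum: 36 + 18 + 3 = 57.
Adding: ||u||_{H^1}^2 = 1641/10 + 57 = 2211/10.


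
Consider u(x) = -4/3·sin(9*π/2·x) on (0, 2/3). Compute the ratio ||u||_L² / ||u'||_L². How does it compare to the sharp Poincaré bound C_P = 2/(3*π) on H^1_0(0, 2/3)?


||u||_L² / ||u'||_L² = 2/(9*π) < C_P = 2/(3*π).

u(x) = -4/3·sin(9*π/2·x), so u'(x) = -6*π*cos(9*π*x/2).
Writing u(x) = A·sin(kπx/L) with A = -4/3 and k = 3, use ∫_0^L sin²(kπx/L) dx = L/2 and ∫_0^L cos²(kπx/L) dx = L/2.
u² = 16/9·sin²(9*π/2·x) and (u')² = 36*π^2·cos²(9*π/2·x), and each of sin², cos² integrates to L/2 = 1/3 over (0, 2/3).
∫_0^2/3 u² dx = 16/27, so ||u||_L² = 4*sqrt(3)/9.
∫_0^2/3 (u')² dx = 12*π^2, so ||u'||_L² = 2*sqrt(3)*π.
Ratio ||u||_L² / ||u'||_L² = 2/(9*π).
Sharp Poincaré constant on H^1_0(0, 2/3) is C_P = L/π = 2/(3*π), achieved by sin(3*π/2·x).
This is the k = 3 harmonic; the ratio L/(kπ) is strictly less than C_P = L/π, consistent with the sharp inequality ||u||_L² ≤ C_P ||u'||_L².


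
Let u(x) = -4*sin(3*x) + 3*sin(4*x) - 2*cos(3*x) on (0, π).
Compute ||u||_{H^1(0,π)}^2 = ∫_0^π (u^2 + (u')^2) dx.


||u||_{H^1(0,π)}^2 = -960/7 + 353*π/2

u'(x) = 6*sin(3*x) - 12*cos(3*x) + 12*cos(4*x).
Expand u² and (u')² and integrate term by term on (0, π), using: for integers n ≥ 1, ∫_0^π sin²(nx) dx = ∫_0^π cos²(nx) dx = π/2; for n ≠ n', ∫_0^π sin(nx)sin(n'x) dx = ∫_0^π cos(nx)cos(n'x) dx = 0; and by product-to-sum, ∫_0^π sin(nx)cos(n'x) dx = ½∫_0^π [sin((n+n')x) + sin((n−n')x)] dx, which is 0 when n+n' is even and 2n/(n²−n'²) when n+n' is odd (it need not vanish on (0, π)).
  u² squared terms: (-4)²·∫sin(3x)² dx = 16·π/2 = 8*π;  (-2)²·∫cos(3x)² dx = 4·π/2 = 2*π;  (3)²·∫sin(4x)² dx = 9·π/2 = 9*π/2.
  u² cross terms: 2·(-4)·(-2)·∫sin(3x)·cos(3x) dx = 16·(0) = 0;  2·(-4)·(3)·∫sin(3x)·sin(4x) dx = -24·(0) = 0;  2·(-2)·(3)·∫cos(3x)·sin(4x) dx = -12·(8/7) = -96/7.
  So ∫_0^π u² dx = 8*π + 2*π + 9*π/2 + 0 + 0 − 96/7 = -96/7 + 29*π/2.
  (u')² squared terms: (-12)²·∫cos(3x)² dx = 144·π/2 = 72*π;  (6)²·∫sin(3x)² dx = 36·π/2 = 18*π;  (12)²·∫cos(4x)² dx = 144·π/2 = 72*π.
  (u')² cross terms: 2·(-12)·(6)·∫cos(3x)·sin(3x) dx = -144·(0) = 0;  2·(-12)·(12)·∫cos(3x)·cos(4x) dx = -288·(0) = 0;  2·(6)·(12)·∫sin(3x)·cos(4x) dx = 144·(-6/7) = -864/7.
  So ∫_0^π (u')² dx = 72*π + 18*π + 72*π + 0 + 0 − 864/7 = -864/7 + 162*π.
||u||_{H^1}^2 = (-96/7 + 29*π/2) + (-864/7 + 162*π) = -960/7 + 353*π/2.


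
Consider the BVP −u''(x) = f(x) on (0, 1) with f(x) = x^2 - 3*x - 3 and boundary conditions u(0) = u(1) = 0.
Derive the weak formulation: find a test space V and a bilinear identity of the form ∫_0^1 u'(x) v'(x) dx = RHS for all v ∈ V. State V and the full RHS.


V = H^1_0(0, 1) (so v(0) = v(1) = 0); weak form: ∫_0^1 u'v' dx = ∫_0^1 (x^2 - 3*x - 3) v dx for all v ∈ V.

Multiply both sides by a test function v and integrate from 0 to 1:
  ∫_0^1 −u''(x) v(x) dx = ∫_0^1 f(x) v(x) dx.
Integrate the LHS by parts once:
  ∫_0^1 −u'' v dx = −[u'(x) v(x)]_0^1 + ∫_0^1 u'(x) v'(x) dx.
Thus ∫_0^1 u'(x) v'(x) dx = ∫_0^1 f(x) v(x) dx + [u'(x) v(x)]_0^1.
Choose V so that boundary terms are either known or forced to vanish.
u is Dirichlet: u(0) = u(1) = 0. Let V = H^1_0(0, 1); then v(0) = v(1) = 0, and [u' v]_0^1 = 0.
Weak formulation: find u (satisfying any essential BC) such that ∫_0^1 u'(x) v'(x) dx = ∫_0^1 f v dx for all v ∈ V.
Substituting f(x) = x^2 - 3*x - 3, the right-hand side is ∫_0^1 (x^2 - 3*x - 3) v dx.


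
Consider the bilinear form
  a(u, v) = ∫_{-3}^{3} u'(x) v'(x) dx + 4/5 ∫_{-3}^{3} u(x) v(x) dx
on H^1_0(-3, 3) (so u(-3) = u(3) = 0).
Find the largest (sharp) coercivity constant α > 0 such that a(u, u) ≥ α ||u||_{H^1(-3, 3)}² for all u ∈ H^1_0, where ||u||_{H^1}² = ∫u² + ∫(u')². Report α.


α = (π^2 + 144/5)/(π^2 + 36)

Coercivity of a(·,·) on H^1_0(-3, 3) means a(u, u) ≥ α ||u||_{H^1}² for every u ∈ H^1_0.
The interval has length L = 6, and Poincaré/coercivity depend only on L. Here a(u, u) = ∫(u')² + (4/5)·∫u².
Here 0 < c = 4/5 < 1. The condition a(u,u) ≥ α||u||_{H^1}² reads (1−α)∫(u')² ≥ (α−c)∫u². Any admissible α is ≤ 1 (rapidly oscillating u have ∫u²/∫(u')² → 0), and α = 1 would force 0 ≥ (1−c)∫u², impossible since c < 1; so 1−α > 0. By the sharp Poincaré inequality on H^1_0 of an interval of length L, ∫(u')² ≥ (π/L)²∫u² with equality for the first sine mode sin(π(x−x₀)/L) (x₀ the left endpoint), so the inequality holds for all u iff (1−α)(π/L)² ≥ α − c, i.e. α ≤ ((π/L)² + c)/((π/L)² + 1) = (1 + c(L/π)²)/(1 + (L/π)²). With (π/L)² = π^2/36 and c = 4/5, the largest admissible constant is α = ((π/L)² + c)/((π/L)² + 1).
Simplifying, α = (π^2 + 144/5)/(π^2 + 36).


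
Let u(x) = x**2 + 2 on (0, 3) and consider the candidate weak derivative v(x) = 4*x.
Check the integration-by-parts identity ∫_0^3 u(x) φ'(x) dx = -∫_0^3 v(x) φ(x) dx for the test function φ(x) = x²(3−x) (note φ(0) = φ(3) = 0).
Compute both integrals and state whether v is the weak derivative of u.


LHS = -243/10, RHS = -243/5. No, v is not the weak derivative of u.

u(x) = x**2 + 2, classical derivative u'(x) = 2*x.
φ(x) = x²(3−x), so φ'(x) = 3*x*(2 - x).
Note φ(0) = φ(3) = 0, so the boundary term u·φ vanishes.
LHS = ∫_0^3 u(x) φ'(x) dx = ∫_0^3 (-3*x^4 + 6*x^3 - 6*x^2 + 12*x) dx. Term by term:
  ∫_0^3 -3*x^4 dx = -729/5;  ∫_0^3 6*x^3 dx = 243/2;  ∫_0^3 -6*x^2 dx = -54;
  ∫_0^3 12*x dx = 54.
Sum: -729/5 + 243/2 − 54 + 54 = -243/10.
So LHS = -243/10.
∫_0^3 v(x) φ(x) dx = ∫_0^3 (-4*x^4 + 12*x^3) dx. Term by term:
  ∫_0^3 -4*x^4 dx = -972/5;  ∫_0^3 12*x^3 dx = 243.
Sum: -972/5 + 243 = 243/5.
So RHS = -∫_0^3 v(x) φ(x) dx = -243/5.
LHS − RHS = 243/10 ≠ 0, so the identity fails.
(For a valid weak derivative the identity must hold for EVERY test function, in particular this one. The failure shows v is NOT the weak derivative of u.)
Correct weak derivative would be u'(x) = 2*x.


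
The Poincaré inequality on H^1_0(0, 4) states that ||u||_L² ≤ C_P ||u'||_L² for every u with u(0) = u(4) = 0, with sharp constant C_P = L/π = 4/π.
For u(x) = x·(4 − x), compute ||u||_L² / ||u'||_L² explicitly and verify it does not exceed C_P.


||u||_L² / ||u'||_L² = 2*sqrt(10)/5 < C_P = 4/π.

u(x) = x·(4 − x), so u'(x) = 4 - 2*x.
u(x) = x·(4 − x) vanishes at x = 0 and x = 4, so u ∈ H^1_0(0, 4). Differentiate via the product rule and integrate the resulting polynomials term by term.
  ∫_0^4 u² dx = ∫_0^4 (x^4 - 8*x^3 + 16*x^2) dx. Term by term:
    ∫_0^4 x^4 dx = 1024/5;  ∫_0^4 -8*x^3 dx = -512;  ∫_0^4 16*x^2 dx = 1024/3.
  Sum: 1024/5 − 512 + 1024/3 = 512/15.
  ∫_0^4 (u')² dx = ∫_0^4 (4*x^2 - 16*x + 16) dx. Term by term:
    ∫_0^4 4*x^2 dx = 256/3;  ∫_0^4 -16*x dx = -128;  ∫_0^4 16 dx = 64.
  Sum: 256/3 − 128 + 64 = 64/3.
∫_0^4 u² dx = 512/15, so ||u||_L² = 16*sqrt(30)/15.
∫_0^4 (u')² dx = 64/3, so ||u'||_L² = 8*sqrt(3)/3.
Ratio ||u||_L² / ||u'||_L² = 2*sqrt(10)/5.
Sharp Poincaré constant on H^1_0(0, 4) is C_P = L/π = 4/π, achieved by sin(π/4·x).
A polynomial bump cannot attain the sharp Poincaré constant (only the first sine eigenfunction does), so the ratio is strictly less than C_P, consistent with ||u||_L² ≤ C_P ||u'||_L².


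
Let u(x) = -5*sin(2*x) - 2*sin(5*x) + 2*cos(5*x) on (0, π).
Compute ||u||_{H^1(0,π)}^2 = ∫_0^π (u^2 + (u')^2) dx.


||u||_{H^1(0,π)}^2 = 2080/21 + 333*π/2

u'(x) = -10*sin(5*x) - 10*cos(2*x) - 10*cos(5*x).
Expand u² and (u')² and integrate term by term on (0, π), using: for integers n ≥ 1, ∫_0^π sin²(nx) dx = ∫_0^π cos²(nx) dx = π/2; for n ≠ n', ∫_0^π sin(nx)sin(n'x) dx = ∫_0^π cos(nx)cos(n'x) dx = 0; and by product-to-sum, ∫_0^π sin(nx)cos(n'x) dx = ½∫_0^π [sin((n+n')x) + sin((n−n')x)] dx, which is 0 when n+n' is even and 2n/(n²−n'²) when n+n' is odd (it need not vanish on (0, π)).
  u² squared terms: (-5)²·∫sin(2x)² dx = 25·π/2 = 25*π/2;  (-2)²·∫sin(5x)² dx = 4·π/2 = 2*π;  (2)²·∫cos(5x)² dx = 4·π/2 = 2*π.
  u² cross terms: 2·(-5)·(-2)·∫sin(2x)·sin(5x) dx = 20·(0) = 0;  2·(-5)·(2)·∫sin(2x)·cos(5x) dx = -20·(-4/21) = 80/21;  2·(-2)·(2)·∫sin(5x)·cos(5x) dx = -8·(0) = 0.
  So ∫_0^π u² dx = 25*π/2 + 2*π + 2*π + 0 + 80/21 + 0 = 80/21 + 33*π/2.
  (u')² squared terms: (-10)²·∫cos(2x)² dx = 100·π/2 = 50*π;  (-10)²·∫cos(5x)² dx = 100·π/2 = 50*π;  (-10)²·∫sin(5x)² dx = 100·π/2 = 50*π.
  (u')² cross terms: 2·(-10)·(-10)·∫cos(2x)·cos(5x) dx = 200·(0) = 0;  2·(-10)·(-10)·∫cos(2x)·sin(5x) dx = 200·(10/21) = 2000/21;  2·(-10)·(-10)·∫cos(5x)·sin(5x) dx = 200·(0) = 0.
  So ∫_0^π (u')² dx = 50*π + 50*π + 50*π + 0 + 2000/21 + 0 = 2000/21 + 150*π.
||u||_{H^1}^2 = (80/21 + 33*π/2) + (2000/21 + 150*π) = 2080/21 + 333*π/2.


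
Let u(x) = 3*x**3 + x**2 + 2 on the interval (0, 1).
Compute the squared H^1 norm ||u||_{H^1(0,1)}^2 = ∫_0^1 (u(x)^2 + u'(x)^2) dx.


||u||_{H^1}^2 = 3922/105

The H^1 norm (squared) on an interval (0, L) is
  ||u||_{H^1}^2 = ∫_0^L u(x)^2 dx + ∫_0^L u'(x)^2 dx.
Compute u'(x) = 9*x**2 + 2*x.
Then u(x)^2 = 9*x**6 + 6*x**5 + x**4 + 12*x**3 + 4*x**2 + 4 and u'(x)^2 = 81*x**4 + 36*x**3 + 4*x**2.
Integrate each monomial from 0 to 1 using ∫_0^1 c·x^n dx = c·1^(n+1)/(n+1):
  ∫_0^1 u(x)^2 dx = ∫_0^1 (9*x^6 + 6*x^5 + x^4 + 12*x^3 + 4*x^2 + 4) dx. Term by term:
    ∫_0^1 9*x^6 dx = 9/7;  ∫_0^1 6*x^5 dx = 1;  ∫_0^1 x^4 dx = 1/5;
    ∫_0^1 12*x^3 dx = 3;  ∫_0^1 4*x^2 dx = 4/3;  ∫_0^1 4 dx = 4.
  Sum: 9/7 + 1 + 1/5 + 3 + 4/3 + 4 = 1136/105.
  ∫_0^1 u'(x)^2 dx = ∫_0^1 (81*x^4 + 36*x^3 + 4*x^2) dx. Term by term:
    ∫_0^1 81*x^4 dx = 81/5;  ∫_0^1 36*x^3 dx = 9;  ∫_0^1 4*x^2 dx = 4/3.
  Sum: 81/5 + 9 + 4/3 = 398/15.
Adding: ||u||_{H^1}^2 = 1136/105 + 398/15 = 3922/105.


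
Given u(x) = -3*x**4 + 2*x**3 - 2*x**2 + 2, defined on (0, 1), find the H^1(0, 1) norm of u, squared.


||u||_{H^1}^2 = 3883/210

The H^1 norm (squared) on an interval (0, L) is
  ||u||_{H^1}^2 = ∫_0^L u(x)^2 dx + ∫_0^L u'(x)^2 dx.
Compute u'(x) = -12*x**3 + 6*x**2 - 4*x.
Then u(x)^2 = 9*x**8 - 12*x**7 + 16*x**6 - 8*x**5 - 8*x**4 + 8*x**3 - 8*x**2 + 4 and u'(x)^2 = 144*x**6 - 144*x**5 + 132*x**4 - 48*x**3 + 16*x**2.
Integrate each monomial from 0 to 1 using ∫_0^1 c·x^n dx = c·1^(n+1)/(n+1):
  ∫_0^1 u(x)^2 dx = ∫_0^1 (9*x^8 - 12*x^7 + 16*x^6 - 8*x^5 - 8*x^4 + 8*x^3 - 8*x^2 + 4) dx. Term by term:
    ∫_0^1 9*x^8 dx = 1;  ∫_0^1 -12*x^7 dx = -3/2;  ∫_0^1 16*x^6 dx = 16/7;
    ∫_0^1 -8*x^5 dx = -4/3;  ∫_0^1 -8*x^4 dx = -8/5;  ∫_0^1 8*x^3 dx = 2;
    ∫_0^1 -8*x^2 dx = -8/3;  ∫_0^1 4 dx = 4.
  Sum: 1 − 3/2 + 16/7 − 4/3 − 8/5 + 2 − 8/3 + 4 = 153/70.
  ∫_0^1 u'(x)^2 dx = ∫_0^1 (144*x^6 - 144*x^5 + 132*x^4 - 48*x^3 + 16*x^2) dx. Term by term:
    ∫_0^1 144*x^6 dx = 144/7;  ∫_0^1 -144*x^5 dx = -24;  ∫_0^1 132*x^4 dx = 132/5;
    ∫_0^1 -48*x^3 dx = -12;  ∫_0^1 16*x^2 dx = 16/3.
  Sum: 144/7 − 24 + 132/5 − 12 + 16/3 = 1712/105.
Adding: ||u||_{H^1}^2 = 153/70 + 1712/105 = 3883/210.


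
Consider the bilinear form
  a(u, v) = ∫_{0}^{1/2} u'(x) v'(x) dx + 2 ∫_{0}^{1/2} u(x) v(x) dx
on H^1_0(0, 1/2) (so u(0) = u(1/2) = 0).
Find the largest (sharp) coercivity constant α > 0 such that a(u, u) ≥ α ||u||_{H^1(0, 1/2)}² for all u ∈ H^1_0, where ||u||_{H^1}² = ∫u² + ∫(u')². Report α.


α = 1

Coercivity of a(·,·) on H^1_0(0, 1/2) means a(u, u) ≥ α ||u||_{H^1}² for every u ∈ H^1_0.
The interval has length L = 1/2, and Poincaré/coercivity depend only on L. Here a(u, u) = ∫(u')² + (2)·∫u².
Here c = 2 ≥ 1, so a(u,u) = ∫(u')² + c∫u² ≥ ∫(u')² + ∫u² = ||u||_{H^1}², i.e. α = 1 works. No larger α is possible: a(u,u) ≥ α||u||_{H^1}² means (1−α)∫(u')² ≥ (α−c)∫u², and for the modes u_n = sin(nπ(x−x₀)/L) (x₀ the left endpoint) one has ∫u_n²/∫(u_n')² = (L/(nπ))² → 0, so a(u_n,u_n)/||u_n||_{H^1}² → 1. Hence the optimal constant is α = 1.
Therefore α = 1.


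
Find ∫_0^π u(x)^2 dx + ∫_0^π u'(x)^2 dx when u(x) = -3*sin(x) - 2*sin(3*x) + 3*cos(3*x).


||u||_{H^1(0,π)}^2 = 74*π

u'(x) = -9*sin(3*x) - 3*cos(x) - 6*cos(3*x).
Expand u² and (u')² and integrate term by term on (0, π), using: for integers n ≥ 1, ∫_0^π sin²(nx) dx = ∫_0^π cos²(nx) dx = π/2; for n ≠ n', ∫_0^π sin(nx)sin(n'x) dx = ∫_0^π cos(nx)cos(n'x) dx = 0; and by product-to-sum, ∫_0^π sin(nx)cos(n'x) dx = ½∫_0^π [sin((n+n')x) + sin((n−n')x)] dx, which is 0 when n+n' is even and 2n/(n²−n'²) when n+n' is odd (it need not vanish on (0, π)).
  u² squared terms: (-3)²·∫sin(x)² dx = 9·π/2 = 9*π/2;  (-2)²·∫sin(3x)² dx = 4·π/2 = 2*π;  (3)²·∫cos(3x)² dx = 9·π/2 = 9*π/2.
  u² cross terms: 2·(-3)·(-2)·∫sin(x)·sin(3x) dx = 12·(0) = 0;  2·(-3)·(3)·∫sin(x)·cos(3x) dx = -18·(0) = 0;  2·(-2)·(3)·∫sin(3x)·cos(3x) dx = -12·(0) = 0.
  So ∫_0^π u² dx = 9*π/2 + 2*π + 9*π/2 + 0 + 0 + 0 = 11*π.
  (u')² squared terms: (-9)²·∫sin(3x)² dx = 81·π/2 = 81*π/2;  (-6)²·∫cos(3x)² dx = 36·π/2 = 18*π;  (-3)²·∫cos(x)² dx = 9·π/2 = 9*π/2.
  (u')² cross terms: 2·(-9)·(-6)·∫sin(3x)·cos(3x) dx = 108·(0) = 0;  2·(-9)·(-3)·∫sin(3x)·cos(x) dx = 54·(0) = 0;  2·(-6)·(-3)·∫cos(3x)·cos(x) dx = 36·(0) = 0.
  So ∫_0^π (u')² dx = 81*π/2 + 18*π + 9*π/2 + 0 + 0 + 0 = 63*π.
||u||_{H^1}^2 = (11*π) + (63*π) = 74*π.


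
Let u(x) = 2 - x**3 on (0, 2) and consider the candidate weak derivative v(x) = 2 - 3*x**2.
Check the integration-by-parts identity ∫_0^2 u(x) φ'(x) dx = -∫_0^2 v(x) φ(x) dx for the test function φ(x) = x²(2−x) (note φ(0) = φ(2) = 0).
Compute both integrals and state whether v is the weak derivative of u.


LHS = 32/5, RHS = 56/15. No, v is not the weak derivative of u.

u(x) = 2 - x**3, classical derivative u'(x) = -3*x**2.
φ(x) = x²(2−x), so φ'(x) = x*(4 - 3*x).
Note φ(0) = φ(2) = 0, so the boundary term u·φ vanishes.
LHS = ∫_0^2 u(x) φ'(x) dx = ∫_0^2 (3*x^5 - 4*x^4 - 6*x^2 + 8*x) dx. Term by term:
  ∫_0^2 3*x^5 dx = 32;  ∫_0^2 -4*x^4 dx = -128/5;  ∫_0^2 -6*x^2 dx = -16;
  ∫_0^2 8*x dx = 16.
Sum: 32 − 128/5 − 16 + 16 = 32/5.
So LHS = 32/5.
∫_0^2 v(x) φ(x) dx = ∫_0^2 (3*x^5 - 6*x^4 - 2*x^3 + 4*x^2) dx. Term by term:
  ∫_0^2 3*x^5 dx = 32;  ∫_0^2 -6*x^4 dx = -192/5;  ∫_0^2 -2*x^3 dx = -8;
  ∫_0^2 4*x^2 dx = 32/3.
Sum: 32 − 192/5 − 8 + 32/3 = -56/15.
So RHS = -∫_0^2 v(x) φ(x) dx = 56/15.
LHS − RHS = 8/3 ≠ 0, so the identity fails.
(For a valid weak derivative the identity must hold for EVERY test function, in particular this one. The failure shows v is NOT the weak derivative of u.)
Correct weak derivative would be u'(x) = -3*x**2.


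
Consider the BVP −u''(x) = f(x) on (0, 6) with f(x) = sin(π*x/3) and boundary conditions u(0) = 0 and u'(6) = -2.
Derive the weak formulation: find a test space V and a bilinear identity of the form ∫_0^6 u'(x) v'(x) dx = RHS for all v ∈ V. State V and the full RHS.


V = {v ∈ H^1(0, 6) : v(0) = 0} (test functions vanish at x = 0 where u is specified); weak form: ∫_0^6 u'v' dx = ∫_0^6 (sin(π*x/3)) v dx − 2·v(6) for all v ∈ V.

Multiply both sides by a test function v and integrate from 0 to 6:
  ∫_0^6 −u''(x) v(x) dx = ∫_0^6 f(x) v(x) dx.
Integrate the LHS by parts once:
  ∫_0^6 −u'' v dx = −[u'(x) v(x)]_0^6 + ∫_0^6 u'(x) v'(x) dx.
Thus ∫_0^6 u'(x) v'(x) dx = ∫_0^6 f(x) v(x) dx + [u'(x) v(x)]_0^6.
Choose V so that boundary terms are either known or forced to vanish.
Mixed BC: u(0) = 0 (Dirichlet) and u'(6) = -2 (Neumann). Define V = {v ∈ H^1(0, 6) : v(0) = 0}. Then [u' v]_0^6 = u'(6)·v(6) − u'(0)·0 = − 2·v(6).
Weak formulation: find u (satisfying any essential BC) such that ∫_0^6 u'(x) v'(x) dx = ∫_0^6 f v dx − 2·v(6) for all v ∈ V (Dirichlet at 0 absorbed into V; Neumann datum at x = 6 contributes the boundary term).
Substituting f(x) = sin(π*x/3), the right-hand side is ∫_0^6 (sin(π*x/3)) v dx − 2·v(6).


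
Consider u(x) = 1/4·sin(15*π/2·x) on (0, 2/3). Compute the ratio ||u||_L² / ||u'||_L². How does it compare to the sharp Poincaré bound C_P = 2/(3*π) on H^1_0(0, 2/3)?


||u||_L² / ||u'||_L² = 2/(15*π) < C_P = 2/(3*π).

u(x) = 1/4·sin(15*π/2·x), so u'(x) = 15*π*cos(15*π*x/2)/8.
Writing u(x) = A·sin(kπx/L) with A = 1/4 and k = 5, use ∫_0^L sin²(kπx/L) dx = L/2 and ∫_0^L cos²(kπx/L) dx = L/2.
u² = 1/16·sin²(15*π/2·x) and (u')² = 225*π^2/64·cos²(15*π/2·x), and each of sin², cos² integrates to L/2 = 1/3 over (0, 2/3).
∫_0^2/3 u² dx = 1/48, so ||u||_L² = sqrt(3)/12.
∫_0^2/3 (u')² dx = 75*π^2/64, so ||u'||_L² = 5*sqrt(3)*π/8.
Ratio ||u||_L² / ||u'||_L² = 2/(15*π).
Sharp Poincaré constant on H^1_0(0, 2/3) is C_P = L/π = 2/(3*π), achieved by sin(3*π/2·x).
This is the k = 5 harmonic; the ratio L/(kπ) is strictly less than C_P = L/π, consistent with the sharp inequality ||u||_L² ≤ C_P ||u'||_L².


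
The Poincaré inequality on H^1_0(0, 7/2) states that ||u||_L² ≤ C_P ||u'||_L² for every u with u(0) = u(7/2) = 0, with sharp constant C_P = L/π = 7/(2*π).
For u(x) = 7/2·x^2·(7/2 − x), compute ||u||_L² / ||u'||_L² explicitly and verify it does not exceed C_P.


||u||_L² / ||u'||_L² = sqrt(14)/4 < C_P = 7/(2*π).

u(x) = 7/2·x^2·(7/2 − x), so u'(x) = 7*x*(7 - 3*x)/2.
u(x) = 7/2·x^2·(7/2 − x) vanishes at x = 0 and x = 7/2, so u ∈ H^1_0(0, 7/2). Differentiate via the product rule and integrate the resulting polynomials term by term.
  ∫_0^7/2 u² dx = ∫_0^7/2 (49*x^6/4 - 343*x^5/4 + 2401*x^4/16) dx. Term by term:
    ∫_0^7/2 49*x^6/4 dx = 5764801/512;  ∫_0^7/2 -343*x^5/4 dx = -40353607/1536;  ∫_0^7/2 2401*x^4/16 dx = 40353607/2560.
  Sum: 5764801/512 − 40353607/1536 + 40353607/2560 = 5764801/7680.
  ∫_0^7/2 (u')² dx = ∫_0^7/2 (441*x^4/4 - 1029*x^3/2 + 2401*x^2/4) dx. Term by term:
    ∫_0^7/2 441*x^4/4 dx = 7411887/640;  ∫_0^7/2 -1029*x^3/2 dx = -2470629/128;  ∫_0^7/2 2401*x^2/4 dx = 823543/96.
  Sum: 7411887/640 − 2470629/128 + 823543/96 = 823543/960.
∫_0^7/2 u² dx = 5764801/7680, so ||u||_L² = 2401*sqrt(30)/480.
∫_0^7/2 (u')² dx = 823543/960, so ||u'||_L² = 343*sqrt(105)/120.
Ratio ||u||_L² / ||u'||_L² = sqrt(14)/4.
Sharp Poincaré constant on H^1_0(0, 7/2) is C_P = L/π = 7/(2*π), achieved by sin(2*π/7·x).
A polynomial bump cannot attain the sharp Poincaré constant (only the first sine eigenfunction does), so the ratio is strictly less than C_P, consistent with ||u||_L² ≤ C_P ||u'||_L².


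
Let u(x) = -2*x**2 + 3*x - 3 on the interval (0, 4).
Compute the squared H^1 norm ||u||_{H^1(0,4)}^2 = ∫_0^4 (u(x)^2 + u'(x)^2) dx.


||u||_{H^1}^2 = 8648/15

The H^1 norm (squared) on an interval (0, L) is
  ||u||_{H^1}^2 = ∫_0^L u(x)^2 dx + ∫_0^L u'(x)^2 dx.
Compute u'(x) = 3 - 4*x.
Then u(x)^2 = 4*x**4 - 12*x**3 + 21*x**2 - 18*x + 9 and u'(x)^2 = 16*x**2 - 24*x + 9.
Integrate each monomial from 0 to 4 using ∫_0^4 c·x^n dx = c·4^(n+1)/(n+1):
  ∫_0^4 u(x)^2 dx = ∫_0^4 (4*x^4 - 12*x^3 + 21*x^2 - 18*x + 9) dx. Term by term:
    ∫_0^4 4*x^4 dx = 4096/5;  ∫_0^4 -12*x^3 dx = -768;  ∫_0^4 21*x^2 dx = 448;
    ∫_0^4 -18*x dx = -144;  ∫_0^4 9 dx = 36.
  Sum: 4096/5 − 768 + 448 − 144 + 36 = 1956/5.
  ∫_0^4 u'(x)^2 dx = ∫_0^4 (16*x^2 - 24*x + 9) dx. Term by term:
    ∫_0^4 16*x^2 dx = 1024/3;  ∫_0^4 -24*x dx = -192;  ∫_0^4 9 dx = 36.
  Sum: 1024/3 − 192 + 36 = 556/3.
Adding: ||u||_{H^1}^2 = 1956/5 + 556/3 = 8648/15.


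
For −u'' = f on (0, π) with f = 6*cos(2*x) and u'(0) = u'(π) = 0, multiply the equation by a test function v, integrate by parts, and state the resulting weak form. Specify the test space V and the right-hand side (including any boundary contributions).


V = H^1(0, π) (no boundary constraint on v; u is determined up to an additive constant); weak form: ∫_0^π u'v' dx = ∫_0^π (6*cos(2*x)) v dx for all v ∈ V.

Multiply both sides by a test function v and integrate from 0 to π:
  ∫_0^π −u''(x) v(x) dx = ∫_0^π f(x) v(x) dx.
Integrate the LHS by parts once:
  ∫_0^π −u'' v dx = −[u'(x) v(x)]_0^π + ∫_0^π u'(x) v'(x) dx.
Thus ∫_0^π u'(x) v'(x) dx = ∫_0^π f(x) v(x) dx + [u'(x) v(x)]_0^π.
Choose V so that boundary terms are either known or forced to vanish.
u has homogeneous Neumann: u'(0) = u'(π) = 0. So [u' v]_0^π = 0·v(π) − 0·v(0) = 0 for any v; take V = H^1(0, π).
Weak formulation: find u (satisfying any essential BC) such that ∫_0^π u'(x) v'(x) dx = ∫_0^π f v dx for all v ∈ V (homogeneous Neumann, so boundary terms vanish).
Substituting f(x) = 6*cos(2*x), the right-hand side is ∫_0^π (6*cos(2*x)) v dx.
Compatibility check (pure Neumann): taking v ≡ 1 ∈ V gives 0 = ∫_0^π f dx + (0) − (0), i.e. ∫_0^π f dx must equal u'(0) − u'(π) = 0. Indeed ∫_0^π (6*cos(2*x)) dx = 0, so the data are compatible. The solution is then unique only up to an additive constant (fix it e.g. by requiring ∫_0^π u dx = 0).


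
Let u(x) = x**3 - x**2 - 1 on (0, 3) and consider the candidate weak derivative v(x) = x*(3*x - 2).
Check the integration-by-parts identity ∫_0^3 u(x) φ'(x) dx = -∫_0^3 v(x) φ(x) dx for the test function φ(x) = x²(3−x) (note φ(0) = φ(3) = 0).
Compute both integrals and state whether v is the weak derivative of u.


LHS = -243/5, RHS = -243/5. Yes, v = u' weakly.

u(x) = x**3 - x**2 - 1, classical derivative u'(x) = 3*x**2 - 2*x.
φ(x) = x²(3−x), so φ'(x) = 3*x*(2 - x).
Note φ(0) = φ(3) = 0, so the boundary term u·φ vanishes.
LHS = ∫_0^3 u(x) φ'(x) dx = ∫_0^3 (-3*x^5 + 9*x^4 - 6*x^3 + 3*x^2 - 6*x) dx. Term by term:
  ∫_0^3 -3*x^5 dx = -729/2;  ∫_0^3 9*x^4 dx = 2187/5;  ∫_0^3 -6*x^3 dx = -243/2;
  ∫_0^3 3*x^2 dx = 27;  ∫_0^3 -6*x dx = -27.
Sum: -729/2 + 2187/5 − 243/2 + 27 − 27 = -243/5.
So LHS = -243/5.
∫_0^3 v(x) φ(x) dx = ∫_0^3 (-3*x^5 + 11*x^4 - 6*x^3) dx. Term by term:
  ∫_0^3 -3*x^5 dx = -729/2;  ∫_0^3 11*x^4 dx = 2673/5;  ∫_0^3 -6*x^3 dx = -243/2.
Sum: -729/2 + 2673/5 − 243/2 = 243/5.
So RHS = -∫_0^3 v(x) φ(x) dx = -243/5.
LHS = RHS, so the identity holds for this test φ.
Moreover u is smooth here and v(x) = u'(x) = 3*x**2 - 2*x pointwise, so the identity holds for every test function. Hence v is the weak derivative of u.


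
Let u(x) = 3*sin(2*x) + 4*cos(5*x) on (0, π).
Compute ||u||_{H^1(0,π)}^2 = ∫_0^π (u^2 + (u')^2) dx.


||u||_{H^1(0,π)}^2 = -832/7 + 461*π/2

u'(x) = -20*sin(5*x) + 6*cos(2*x).
Expand u² and (u')² and integrate term by term on (0, π), using: for integers n ≥ 1, ∫_0^π sin²(nx) dx = ∫_0^π cos²(nx) dx = π/2; for n ≠ n', ∫_0^π sin(nx)sin(n'x) dx = ∫_0^π cos(nx)cos(n'x) dx = 0; and by product-to-sum, ∫_0^π sin(nx)cos(n'x) dx = ½∫_0^π [sin((n+n')x) + sin((n−n')x)] dx, which is 0 when n+n' is even and 2n/(n²−n'²) when n+n' is odd (it need not vanish on (0, π)).
  u² squared terms: (3)²·∫sin(2x)² dx = 9·π/2 = 9*π/2;  (4)²·∫cos(5x)² dx = 16·π/2 = 8*π.
  u² cross terms: 2·(3)·(4)·∫sin(2x)·cos(5x) dx = 24·(-4/21) = -32/7.
  So ∫_0^π u² dx = 9*π/2 + 8*π − 32/7 = -32/7 + 25*π/2.
  (u')² squared terms: (-20)²·∫sin(5x)² dx = 400·π/2 = 200*π;  (6)²·∫cos(2x)² dx = 36·π/2 = 18*π.
  (u')² cross terms: 2·(-20)·(6)·∫sin(5x)·cos(2x) dx = -240·(10/21) = -800/7.
  So ∫_0^π (u')² dx = 200*π + 18*π − 800/7 = -800/7 + 218*π.
||u||_{H^1}^2 = (-32/7 + 25*π/2) + (-800/7 + 218*π) = -832/7 + 461*π/2.


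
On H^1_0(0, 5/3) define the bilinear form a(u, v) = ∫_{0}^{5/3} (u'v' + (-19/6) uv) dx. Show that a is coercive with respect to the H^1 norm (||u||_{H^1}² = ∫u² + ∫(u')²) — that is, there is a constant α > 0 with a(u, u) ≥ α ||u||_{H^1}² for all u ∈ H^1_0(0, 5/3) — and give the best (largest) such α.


α = (-475 + 54*π^2)/(6*(25 + 9*π^2))

Coercivity of a(·,·) on H^1_0(0, 5/3) means a(u, u) ≥ α ||u||_{H^1}² for every u ∈ H^1_0.
The interval has length L = 5/3, and Poincaré/coercivity depend only on L. Here a(u, u) = ∫(u')² + (-19/6)·∫u².
Here c = -19/6 < 0 with |c| < (π/L)² = 9*π^2/25, so coercivity still holds. The condition a(u,u) ≥ α||u||_{H^1}² reads (1−α)∫(u')² ≥ (α−c)∫u². Any admissible α is ≤ 1 (rapidly oscillating u have ∫u²/∫(u')² → 0), and α = 1 would force 0 ≥ (1−c)∫u², impossible since c < 1; so 1−α > 0. By the sharp Poincaré inequality on H^1_0 of an interval of length L, ∫(u')² ≥ (π/L)²∫u² with equality for the first sine mode sin(π(x−x₀)/L) (x₀ the left endpoint), so the inequality holds for all u iff (1−α)(π/L)² ≥ α − c, i.e. α ≤ ((π/L)² + c)/((π/L)² + 1) = (1 + c(L/π)²)/(1 + (L/π)²). (Direct route, valid since c ≤ 0: Poincaré gives c∫u² ≥ c(L/π)²∫(u')², so a(u,u) ≥ (1 + c(L/π)²)∫(u')², while ||u||_{H^1}² ≤ (1 + (L/π)²)∫(u')²; dividing yields the same α.) With (π/L)² = 9*π^2/25 and c = -19/6, the largest admissible constant is α = ((π/L)² + c)/((π/L)² + 1).
Simplifying, α = (-475 + 54*π^2)/(6*(25 + 9*π^2)).


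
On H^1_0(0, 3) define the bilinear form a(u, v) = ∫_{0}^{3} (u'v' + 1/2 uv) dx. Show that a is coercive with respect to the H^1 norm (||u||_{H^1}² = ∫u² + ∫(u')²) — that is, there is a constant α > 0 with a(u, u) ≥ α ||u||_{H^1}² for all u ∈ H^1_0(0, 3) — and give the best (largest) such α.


α = (9/2 + π^2)/(9 + π^2)

Coercivity of a(·,·) on H^1_0(0, 3) means a(u, u) ≥ α ||u||_{H^1}² for every u ∈ H^1_0.
The interval has length L = 3, and Poincaré/coercivity depend only on L. Here a(u, u) = ∫(u')² + (1/2)·∫u².
Here 0 < c = 1/2 < 1. The condition a(u,u) ≥ α||u||_{H^1}² reads (1−α)∫(u')² ≥ (α−c)∫u². Any admissible α is ≤ 1 (rapidly oscillating u have ∫u²/∫(u')² → 0), and α = 1 would force 0 ≥ (1−c)∫u², impossible since c < 1; so 1−α > 0. By the sharp Poincaré inequality on H^1_0 of an interval of length L, ∫(u')² ≥ (π/L)²∫u² with equality for the first sine mode sin(π(x−x₀)/L) (x₀ the left endpoint), so the inequality holds for all u iff (1−α)(π/L)² ≥ α − c, i.e. α ≤ ((π/L)² + c)/((π/L)² + 1) = (1 + c(L/π)²)/(1 + (L/π)²). With (π/L)² = π^2/9 and c = 1/2, the largest admissible constant is α = ((π/L)² + c)/((π/L)² + 1).
Simplifying, α = (9/2 + π^2)/(9 + π^2).


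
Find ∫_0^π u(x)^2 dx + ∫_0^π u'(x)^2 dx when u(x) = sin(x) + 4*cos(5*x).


||u||_{H^1(0,π)}^2 = 209*π

u'(x) = -20*sin(5*x) + cos(x).
Expand u² and (u')² and integrate term by term on (0, π), using: for integers n ≥ 1, ∫_0^π sin²(nx) dx = ∫_0^π cos²(nx) dx = π/2; for n ≠ n', ∫_0^π sin(nx)sin(n'x) dx = ∫_0^π cos(nx)cos(n'x) dx = 0; and by product-to-sum, ∫_0^π sin(nx)cos(n'x) dx = ½∫_0^π [sin((n+n')x) + sin((n−n')x)] dx, which is 0 when n+n' is even and 2n/(n²−n'²) when n+n' is odd (it need not vanish on (0, π)).
  u² squared terms: (4)²·∫cos(5x)² dx = 16·π/2 = 8*π;  (1)²·∫sin(x)² dx = 1·π/2 = π/2.
  u² cross terms: 2·(4)·(1)·∫cos(5x)·sin(x) dx = 8·(0) = 0.
  So ∫_0^π u² dx = 8*π + π/2 + 0 = 17*π/2.
  (u')² squared terms: (-20)²·∫sin(5x)² dx = 400·π/2 = 200*π;  (1)²·∫cos(x)² dx = 1·π/2 = π/2.
  (u')² cross terms: 2·(-20)·(1)·∫sin(5x)·cos(x) dx = -40·(0) = 0.
  So ∫_0^π (u')² dx = 200*π + π/2 + 0 = 401*π/2.
||u||_{H^1}^2 = (17*π/2) + (401*π/2) = 209*π.


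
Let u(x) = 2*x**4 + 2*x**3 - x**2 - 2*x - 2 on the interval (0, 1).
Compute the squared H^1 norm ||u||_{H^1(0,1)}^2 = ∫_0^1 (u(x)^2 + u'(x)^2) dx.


||u||_{H^1}^2 = 6107/315

The H^1 norm (squared) on an interval (0, L) is
  ||u||_{H^1}^2 = ∫_0^L u(x)^2 dx + ∫_0^L u'(x)^2 dx.
Compute u'(x) = 8*x**3 + 6*x**2 - 2*x - 2.
Then u(x)^2 = 4*x**8 + 8*x**7 - 12*x**5 - 15*x**4 - 4*x**3 + 8*x**2 + 8*x + 4 and u'(x)^2 = 64*x**6 + 96*x**5 + 4*x**4 - 56*x**3 - 20*x**2 + 8*x + 4.
Integrate each monomial from 0 to 1 using ∫_0^1 c·x^n dx = c·1^(n+1)/(n+1):
  ∫_0^1 u(x)^2 dx = ∫_0^1 (4*x^8 + 8*x^7 - 12*x^5 - 15*x^4 - 4*x^3 + 8*x^2 + 8*x + 4) dx. Term by term:
    ∫_0^1 4*x^8 dx = 4/9;  ∫_0^1 8*x^7 dx = 1;  ∫_0^1 -12*x^5 dx = -2;
    ∫_0^1 -15*x^4 dx = -3;  ∫_0^1 -4*x^3 dx = -1;  ∫_0^1 8*x^2 dx = 8/3;
    ∫_0^1 8*x dx = 4;  ∫_0^1 4 dx = 4.
  Sum: 4/9 + 1 − 2 − 3 − 1 + 8/3 + 4 + 4 = 55/9.
  ∫_0^1 u'(x)^2 dx = ∫_0^1 (64*x^6 + 96*x^5 + 4*x^4 - 56*x^3 - 20*x^2 + 8*x + 4) dx. Term by term:
    ∫_0^1 64*x^6 dx = 64/7;  ∫_0^1 96*x^5 dx = 16;  ∫_0^1 4*x^4 dx = 4/5;
    ∫_0^1 -56*x^3 dx = -14;  ∫_0^1 -20*x^2 dx = -20/3;  ∫_0^1 8*x dx = 4;
    ∫_0^1 4 dx = 4.
  Sum: 64/7 + 16 + 4/5 − 14 − 20/3 + 4 + 4 = 1394/105.
Adding: ||u||_{H^1}^2 = 55/9 + 1394/105 = 6107/315.


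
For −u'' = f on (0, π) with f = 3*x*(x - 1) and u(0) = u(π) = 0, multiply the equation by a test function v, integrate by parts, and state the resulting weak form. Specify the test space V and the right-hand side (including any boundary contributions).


V = H^1_0(0, π) (so v(0) = v(π) = 0); weak form: ∫_0^π u'v' dx = ∫_0^π (3*x*(x - 1)) v dx for all v ∈ V.

Multiply both sides by a test function v and integrate from 0 to π:
  ∫_0^π −u''(x) v(x) dx = ∫_0^π f(x) v(x) dx.
Integrate the LHS by parts once:
  ∫_0^π −u'' v dx = −[u'(x) v(x)]_0^π + ∫_0^π u'(x) v'(x) dx.
Thus ∫_0^π u'(x) v'(x) dx = ∫_0^π f(x) v(x) dx + [u'(x) v(x)]_0^π.
Choose V so that boundary terms are either known or forced to vanish.
u is Dirichlet: u(0) = u(π) = 0. Let V = H^1_0(0, π); then v(0) = v(π) = 0, and [u' v]_0^π = 0.
Weak formulation: find u (satisfying any essential BC) such that ∫_0^π u'(x) v'(x) dx = ∫_0^π f v dx for all v ∈ V.
Substituting f(x) = 3*x*(x - 1), the right-hand side is ∫_0^π (3*x*(x - 1)) v dx.


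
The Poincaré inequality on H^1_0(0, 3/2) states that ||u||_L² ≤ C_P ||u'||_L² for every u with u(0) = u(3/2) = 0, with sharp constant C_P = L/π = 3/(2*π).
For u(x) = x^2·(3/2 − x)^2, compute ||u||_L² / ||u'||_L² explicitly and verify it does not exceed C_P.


||u||_L² / ||u'||_L² = sqrt(3)/4 < C_P = 3/(2*π).

u(x) = x^2·(3/2 − x)^2, so u'(x) = x*(2*x - 3)*(4*x - 3)/2.
u(x) = x^2·(3/2 − x)^2 vanishes at x = 0 and x = 3/2, so u ∈ H^1_0(0, 3/2). Differentiate via the product rule and integrate the resulting polynomials term by term.
  ∫_0^3/2 u² dx = ∫_0^3/2 (x^8 - 6*x^7 + 27*x^6/2 - 27*x^5/2 + 81*x^4/16) dx. Term by term:
    ∫_0^3/2 x^8 dx = 2187/512;  ∫_0^3/2 -6*x^7 dx = -19683/1024;  ∫_0^3/2 27*x^6/2 dx = 59049/1792;
    ∫_0^3/2 -27*x^5/2 dx = -6561/256;  ∫_0^3/2 81*x^4/16 dx = 19683/2560.
  Sum: 2187/512 − 19683/1024 + 59049/1792 − 6561/256 + 19683/2560 = 2187/35840.
  ∫_0^3/2 (u')² dx = ∫_0^3/2 (16*x^6 - 72*x^5 + 117*x^4 - 81*x^3 + 81*x^2/4) dx. Term by term:
    ∫_0^3/2 16*x^6 dx = 2187/56;  ∫_0^3/2 -72*x^5 dx = -2187/16;  ∫_0^3/2 117*x^4 dx = 28431/160;
    ∫_0^3/2 -81*x^3 dx = -6561/64;  ∫_0^3/2 81*x^2/4 dx = 729/32.
  Sum: 2187/56 − 2187/16 + 28431/160 − 6561/64 + 729/32 = 729/2240.
∫_0^3/2 u² dx = 2187/35840, so ||u||_L² = 27*sqrt(105)/1120.
∫_0^3/2 (u')² dx = 729/2240, so ||u'||_L² = 27*sqrt(35)/280.
Ratio ||u||_L² / ||u'||_L² = sqrt(3)/4.
Sharp Poincaré constant on H^1_0(0, 3/2) is C_P = L/π = 3/(2*π), achieved by sin(2*π/3·x).
A polynomial bump cannot attain the sharp Poincaré constant (only the first sine eigenfunction does), so the ratio is strictly less than C_P, consistent with ||u||_L² ≤ C_P ||u'||_L².


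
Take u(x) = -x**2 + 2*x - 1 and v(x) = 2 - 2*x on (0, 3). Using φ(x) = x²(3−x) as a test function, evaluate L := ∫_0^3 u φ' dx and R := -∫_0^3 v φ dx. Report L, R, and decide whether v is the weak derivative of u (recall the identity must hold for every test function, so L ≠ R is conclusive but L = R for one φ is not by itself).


LHS = 54/5, RHS = 54/5. Yes, v = u' weakly.

u(x) = -x**2 + 2*x - 1, classical derivative u'(x) = 2 - 2*x.
φ(x) = x²(3−x), so φ'(x) = 3*x*(2 - x).
Note φ(0) = φ(3) = 0, so the boundary term u·φ vanishes.
LHS = ∫_0^3 u(x) φ'(x) dx = ∫_0^3 (3*x^4 - 12*x^3 + 15*x^2 - 6*x) dx. Term by term:
  ∫_0^3 3*x^4 dx = 729/5;  ∫_0^3 -12*x^3 dx = -243;  ∫_0^3 15*x^2 dx = 135;
  ∫_0^3 -6*x dx = -27.
Sum: 729/5 − 243 + 135 − 27 = 54/5.
So LHS = 54/5.
∫_0^3 v(x) φ(x) dx = ∫_0^3 (2*x^4 - 8*x^3 + 6*x^2) dx. Term by term:
  ∫_0^3 2*x^4 dx = 486/5;  ∫_0^3 -8*x^3 dx = -162;  ∫_0^3 6*x^2 dx = 54.
Sum: 486/5 − 162 + 54 = -54/5.
So RHS = -∫_0^3 v(x) φ(x) dx = 54/5.
LHS = RHS, so the identity holds for this test φ.
Moreover u is smooth here and v(x) = u'(x) = 2 - 2*x pointwise, so the identity holds for every test function. Hence v is the weak derivative of u.


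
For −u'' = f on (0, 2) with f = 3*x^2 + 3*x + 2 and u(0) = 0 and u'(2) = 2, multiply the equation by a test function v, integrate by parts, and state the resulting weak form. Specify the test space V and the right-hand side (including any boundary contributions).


V = {v ∈ H^1(0, 2) : v(0) = 0} (test functions vanish at x = 0 where u is specified); weak form: ∫_0^2 u'v' dx = ∫_0^2 (3*x^2 + 3*x + 2) v dx + 2·v(2) for all v ∈ V.

Multiply both sides by a test function v and integrate from 0 to 2:
  ∫_0^2 −u''(x) v(x) dx = ∫_0^2 f(x) v(x) dx.
Integrate the LHS by parts once:
  ∫_0^2 −u'' v dx = −[u'(x) v(x)]_0^2 + ∫_0^2 u'(x) v'(x) dx.
Thus ∫_0^2 u'(x) v'(x) dx = ∫_0^2 f(x) v(x) dx + [u'(x) v(x)]_0^2.
Choose V so that boundary terms are either known or forced to vanish.
Mixed BC: u(0) = 0 (Dirichlet) and u'(2) = 2 (Neumann). Define V = {v ∈ H^1(0, 2) : v(0) = 0}. Then [u' v]_0^2 = u'(2)·v(2) − u'(0)·0 = 2·v(2).
Weak formulation: find u (satisfying any essential BC) such that ∫_0^2 u'(x) v'(x) dx = ∫_0^2 f v dx + 2·v(2) for all v ∈ V (Dirichlet at 0 absorbed into V; Neumann datum at x = 2 contributes the boundary term).
Substituting f(x) = 3*x^2 + 3*x + 2, the right-hand side is ∫_0^2 (3*x^2 + 3*x + 2) v dx + 2·v(2).


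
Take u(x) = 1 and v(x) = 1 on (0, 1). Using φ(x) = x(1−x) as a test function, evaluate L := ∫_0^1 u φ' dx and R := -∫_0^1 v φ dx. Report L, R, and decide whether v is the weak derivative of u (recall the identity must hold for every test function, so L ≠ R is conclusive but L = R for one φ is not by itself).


LHS = 0, RHS = -1/6. No, v is not the weak derivative of u.

u(x) = 1, classical derivative u'(x) = 0.
φ(x) = x(1−x), so φ'(x) = 1 - 2*x.
Note φ(0) = φ(1) = 0, so the boundary term u·φ vanishes.
LHS = ∫_0^1 u(x) φ'(x) dx = ∫_0^1 (1 - 2*x) dx. Term by term:
  ∫_0^1 -2*x dx = -1;  ∫_0^1 1 dx = 1.
Sum: -1 + 1 = 0.
So LHS = 0.
∫_0^1 v(x) φ(x) dx = ∫_0^1 (-x^2 + x) dx. Term by term:
  ∫_0^1 -x^2 dx = -1/3;  ∫_0^1 x dx = 1/2.
Sum: -1/3 + 1/2 = 1/6.
So RHS = -∫_0^1 v(x) φ(x) dx = -1/6.
LHS − RHS = 1/6 ≠ 0, so the identity fails.
(For a valid weak derivative the identity must hold for EVERY test function, in particular this one. The failure shows v is NOT the weak derivative of u.)
Correct weak derivative would be u'(x) = 0.
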